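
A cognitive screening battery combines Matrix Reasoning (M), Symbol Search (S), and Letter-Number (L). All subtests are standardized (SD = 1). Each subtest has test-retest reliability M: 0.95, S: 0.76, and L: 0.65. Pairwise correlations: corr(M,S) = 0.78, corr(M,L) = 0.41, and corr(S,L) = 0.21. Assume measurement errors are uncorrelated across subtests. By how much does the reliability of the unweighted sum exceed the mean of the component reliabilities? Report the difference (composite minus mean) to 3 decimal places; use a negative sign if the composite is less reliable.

0.103

Var(sum) = 3 + 2.8 = 5.8; true-score variance = 2.36 + 2.8 = 5.16; composite reliability = 0.8897.
Mean component reliability = 0.7867.
Difference = 0.8897 − 0.7867 = 0.103.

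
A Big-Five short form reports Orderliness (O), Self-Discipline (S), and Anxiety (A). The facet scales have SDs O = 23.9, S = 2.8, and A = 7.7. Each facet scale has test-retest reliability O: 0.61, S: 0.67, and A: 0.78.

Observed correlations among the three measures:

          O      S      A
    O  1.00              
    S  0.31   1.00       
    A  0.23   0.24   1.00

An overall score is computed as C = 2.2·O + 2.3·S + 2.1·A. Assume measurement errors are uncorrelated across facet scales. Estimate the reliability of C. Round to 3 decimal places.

0.691

Var(C) = 2.2²·23.9² + 2.3²·2.8² + 2.1²·7.7² + 2·[5.06·23.9·2.8·0.31 + 4.62·23.9·7.7·0.23 + 4.83·2.8·7.7·0.24] = 3067.6 + 651.027 = 3718.63.
Under uncorrelated errors the observed covariances equal the true-score covariances, so only the own-variance terms attenuate.
True-score variance = [2.2²·23.9²·0.61 + 2.3²·2.8²·0.67 + 2.1²·7.7²·0.78] + 651.027 = 1918.17 + 651.027 = 2569.2.
Reliability = 2569.2 / 3718.63 = 0.691.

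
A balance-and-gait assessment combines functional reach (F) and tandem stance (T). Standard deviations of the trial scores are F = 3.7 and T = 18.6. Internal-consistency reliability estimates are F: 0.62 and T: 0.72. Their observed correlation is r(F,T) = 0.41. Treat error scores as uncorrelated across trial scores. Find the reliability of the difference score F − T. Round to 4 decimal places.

0.6634

Var(F−T) = 3.7² + 18.6² − 2·3.7·18.6·0.41 = 359.65 − 56.4324 = 303.218.
Because errors are independent across components, Cov(Tᵢ,Tⱼ) = Cov(Xᵢ,Xⱼ); the off-diagonal part of the true-score variance is the same as above.
True-score variance = [3.7²·0.62 + 18.6²·0.72] − 56.4324 = 257.579 − 56.4324 = 201.147.
Reliability = 201.147 / 303.218 = 0.6634.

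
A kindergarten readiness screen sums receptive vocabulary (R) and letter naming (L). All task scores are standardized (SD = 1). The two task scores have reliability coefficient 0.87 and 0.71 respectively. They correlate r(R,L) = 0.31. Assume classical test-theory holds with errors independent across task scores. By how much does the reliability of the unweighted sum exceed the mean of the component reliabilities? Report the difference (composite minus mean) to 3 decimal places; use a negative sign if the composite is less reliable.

Var(sum) = 2 + 0.62 = 2.62; true-score variance = 1.58 + 0.62 = 2.2; composite reliability = 0.8397.
Mean component reliability = 0.7900.
Difference = 0.8397 − 0.7900 = 0.050.

0.050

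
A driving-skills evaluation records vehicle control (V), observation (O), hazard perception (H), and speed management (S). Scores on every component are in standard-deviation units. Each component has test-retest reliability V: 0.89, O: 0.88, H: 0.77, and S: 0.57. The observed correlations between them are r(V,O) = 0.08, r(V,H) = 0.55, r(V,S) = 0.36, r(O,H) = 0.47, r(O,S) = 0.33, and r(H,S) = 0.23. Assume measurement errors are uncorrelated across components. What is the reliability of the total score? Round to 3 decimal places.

Var(V+O+H+S) = 4 + 2·[0.08 + 0.55 + 0.36 + 0.47 + 0.33 + 0.23] = 4 + 4.04 = 8.04.
Because errors are independent across components, Cov(Tᵢ,Tⱼ) = Cov(Xᵢ,Xⱼ); the off-diagonal part of the true-score variance is the same as above.
True-score variance = [0.89 + 0.88 + 0.77 + 0.57] + 4.04 = 3.11 + 4.04 = 7.15.
Reliability = 7.15 / 8.04 = 0.889.

0.889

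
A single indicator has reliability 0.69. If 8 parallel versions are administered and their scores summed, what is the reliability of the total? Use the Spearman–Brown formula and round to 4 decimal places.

ρ_k = kρ / (1 + (k−1)ρ) = 8·0.69 / (1 + 7·0.69) = 5.520 / 5.830 = 0.9468.

0.9468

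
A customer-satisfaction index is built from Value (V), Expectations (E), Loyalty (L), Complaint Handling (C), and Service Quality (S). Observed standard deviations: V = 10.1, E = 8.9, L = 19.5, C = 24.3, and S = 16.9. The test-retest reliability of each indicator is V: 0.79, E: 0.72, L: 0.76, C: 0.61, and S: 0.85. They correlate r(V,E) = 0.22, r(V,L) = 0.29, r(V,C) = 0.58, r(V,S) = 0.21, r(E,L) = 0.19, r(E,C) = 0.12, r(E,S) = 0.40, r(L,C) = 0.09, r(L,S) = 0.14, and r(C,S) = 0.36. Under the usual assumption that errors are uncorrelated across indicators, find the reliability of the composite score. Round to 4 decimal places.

0.8466

Var(V+E+L+C+S) = 10.1² + 8.9² + 19.5² + 24.3² + 16.9² + 2·[10.1·8.9·0.22 + 10.1·19.5·0.29 + 10.1·24.3·0.58 + 10.1·16.9·0.21 + 8.9·19.5·0.19 + 8.9·24.3·0.12 + 8.9·16.9·0.40 + 19.5·24.3·0.09 + 19.5·16.9·0.14 + 24.3·16.9·0.36] = 1437.57 + 1221.6 = 2659.17.
With uncorrelated errors the cross-covariances are all true-score covariance, so they carry over unchanged; only the diagonal terms shrink to ρᵢσᵢ².
True-score variance = [10.1²·0.79 + 8.9²·0.72 + 19.5²·0.76 + 24.3²·0.61 + 16.9²·0.85] + 1221.6 = 1029.58 + 1221.6 = 2251.18.
Reliability = 2251.18 / 2659.17 = 0.8466.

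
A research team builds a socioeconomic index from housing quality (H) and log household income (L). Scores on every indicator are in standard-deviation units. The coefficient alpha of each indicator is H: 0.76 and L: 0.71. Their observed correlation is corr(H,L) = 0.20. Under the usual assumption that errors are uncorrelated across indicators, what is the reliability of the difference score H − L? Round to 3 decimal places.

Var(H−L) = 1 + 1 − 2·0.20 = 2 − 0.4 = 1.6.
Because errors are independent across components, Cov(Tᵢ,Tⱼ) = Cov(Xᵢ,Xⱼ); the off-diagonal part of the true-score variance is the same as above.
True-score variance = [0.76 + 0.71] − 0.4 = 1.47 − 0.4 = 1.07.
Reliability = 1.07 / 1.6 = 0.669.

0.669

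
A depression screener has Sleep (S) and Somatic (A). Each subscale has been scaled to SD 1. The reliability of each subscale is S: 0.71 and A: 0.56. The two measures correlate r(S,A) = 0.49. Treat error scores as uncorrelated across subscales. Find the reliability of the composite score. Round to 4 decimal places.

Var(S+A) = 2 + 2·[0.49] = 2 + 0.98 = 2.98.
Because errors are independent across components, Cov(Tᵢ,Tⱼ) = Cov(Xᵢ,Xⱼ); the off-diagonal part of the true-score variance is the same as above.
True-score variance = [0.71 + 0.56] + 0.98 = 1.27 + 0.98 = 2.25.
Reliability = 2.25 / 2.98 = 0.7550.

0.7550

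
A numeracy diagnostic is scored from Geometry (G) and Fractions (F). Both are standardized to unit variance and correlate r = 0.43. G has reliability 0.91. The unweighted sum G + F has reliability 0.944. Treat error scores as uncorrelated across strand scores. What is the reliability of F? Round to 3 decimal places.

0.930

Var(G+F) = 2 + 2·0.43 = 2.860.
True-score variance = ρ_G + ρ_F + 2·0.43, so 0.944 = (0.91 + ρ_F + 0.86) / 2.860.
ρ_F = 0.944·2.860 − 0.91 − 0.86 = 0.930.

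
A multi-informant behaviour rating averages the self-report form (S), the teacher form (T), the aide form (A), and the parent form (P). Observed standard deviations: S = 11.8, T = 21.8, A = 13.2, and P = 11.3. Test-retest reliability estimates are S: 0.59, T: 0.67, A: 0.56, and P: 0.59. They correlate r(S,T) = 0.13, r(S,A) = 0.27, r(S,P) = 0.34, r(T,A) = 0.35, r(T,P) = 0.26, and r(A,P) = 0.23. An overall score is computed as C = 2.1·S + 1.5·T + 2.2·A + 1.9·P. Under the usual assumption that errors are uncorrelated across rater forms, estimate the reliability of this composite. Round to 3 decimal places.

Var(C) = 2.1²·11.8² + 1.5²·21.8² + 2.2²·13.2² + 1.9²·11.3² + 2·[3.15·11.8·21.8·0.13 + 4.62·11.8·13.2·0.27 + 3.99·11.8·11.3·0.34 + 3.3·21.8·13.2·0.35 + 2.85·21.8·11.3·0.26 + 4.18·13.2·11.3·0.23] = 2987.62 + 2277.65 = 5265.27.
Under uncorrelated errors the observed covariances equal the true-score covariances, so only the own-variance terms attenuate.
True-score variance = [2.1²·11.8²·0.59 + 1.5²·21.8²·0.67 + 2.2²·13.2²·0.56 + 1.9²·11.3²·0.59] + 2277.65 = 1822.94 + 2277.65 = 4100.59.
Reliability = 4100.59 / 5265.27 = 0.779.

0.779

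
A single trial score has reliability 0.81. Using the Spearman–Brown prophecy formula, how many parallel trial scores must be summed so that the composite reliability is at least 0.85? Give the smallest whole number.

2

k ≥ ρ*(1−ρ₁)/(ρ₁(1−ρ*)) = 0.85·0.19 / (0.81·0.15) = 1.329.
Smallest integer k = 2.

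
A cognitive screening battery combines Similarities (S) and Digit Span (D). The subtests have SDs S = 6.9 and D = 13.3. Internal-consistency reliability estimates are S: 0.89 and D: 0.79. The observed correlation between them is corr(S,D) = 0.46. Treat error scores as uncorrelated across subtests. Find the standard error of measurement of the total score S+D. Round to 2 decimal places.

Var(total) = 224.5 + 84.4284 = 308.928.
True-score variance = 182.116 + 84.4284 = 266.544, so reliability = 0.8628.
Error variance = 308.928 − 266.544 = 42.384; SEM = √42.384 = 6.51.

6.51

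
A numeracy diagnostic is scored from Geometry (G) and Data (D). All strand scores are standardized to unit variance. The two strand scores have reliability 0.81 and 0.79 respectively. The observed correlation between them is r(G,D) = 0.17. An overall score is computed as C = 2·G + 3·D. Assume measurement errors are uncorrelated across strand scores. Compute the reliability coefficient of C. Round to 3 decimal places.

0.824

Var(C) = 2² + 3² + 2·[6·0.17] = 13 + 2.04 = 15.04.
With uncorrelated errors the cross-covariances are all true-score covariance, so they carry over unchanged; only the diagonal terms shrink to ρᵢσᵢ².
True-score variance = [2²·0.81 + 3²·0.79] + 2.04 = 10.35 + 2.04 = 12.39.
Reliability = 12.39 / 15.04 = 0.824.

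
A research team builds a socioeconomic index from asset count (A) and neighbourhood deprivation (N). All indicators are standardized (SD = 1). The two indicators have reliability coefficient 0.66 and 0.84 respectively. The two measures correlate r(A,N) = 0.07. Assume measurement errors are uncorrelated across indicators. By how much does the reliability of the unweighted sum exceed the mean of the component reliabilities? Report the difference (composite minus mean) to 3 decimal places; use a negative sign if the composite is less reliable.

0.016

Var(sum) = 2 + 0.14 = 2.14; true-score variance = 1.5 + 0.14 = 1.64; composite reliability = 0.7664.
Mean component reliability = 0.7500.
Difference = 0.7664 − 0.7500 = 0.016.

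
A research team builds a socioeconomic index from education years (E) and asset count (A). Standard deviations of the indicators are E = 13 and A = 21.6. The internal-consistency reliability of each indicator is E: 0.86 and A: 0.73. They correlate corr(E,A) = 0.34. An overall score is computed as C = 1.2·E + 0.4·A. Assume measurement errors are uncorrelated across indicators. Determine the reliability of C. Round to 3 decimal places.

0.868

Var(C) = 1.2²·13² + 0.4²·21.6² + 2·[0.48·13·21.6·0.34] = 318.01 + 91.6531 = 409.663.
Because errors are independent across components, Cov(Tᵢ,Tⱼ) = Cov(Xᵢ,Xⱼ); the off-diagonal part of the true-score variance is the same as above.
True-score variance = [1.2²·13²·0.86 + 0.4²·21.6²·0.73] + 91.6531 = 263.784 + 91.6531 = 355.437.
Reliability = 355.437 / 409.663 = 0.868.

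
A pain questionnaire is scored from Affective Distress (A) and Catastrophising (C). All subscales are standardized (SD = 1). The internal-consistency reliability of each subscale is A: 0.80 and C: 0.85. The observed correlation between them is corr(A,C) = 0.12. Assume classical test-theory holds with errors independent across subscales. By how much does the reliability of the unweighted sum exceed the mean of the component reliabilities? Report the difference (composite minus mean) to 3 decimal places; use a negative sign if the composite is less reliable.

Var(sum) = 2 + 0.24 = 2.24; true-score variance = 1.65 + 0.24 = 1.89; composite reliability = 0.8437.
Mean component reliability = 0.8250.
Difference = 0.8437 − 0.8250 = 0.019.

0.019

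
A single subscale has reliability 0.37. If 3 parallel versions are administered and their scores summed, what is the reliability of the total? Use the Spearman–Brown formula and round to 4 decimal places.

ρ_k = kρ / (1 + (k−1)ρ) = 3·0.37 / (1 + 2·0.37) = 1.110 / 1.740 = 0.6379.

0.6379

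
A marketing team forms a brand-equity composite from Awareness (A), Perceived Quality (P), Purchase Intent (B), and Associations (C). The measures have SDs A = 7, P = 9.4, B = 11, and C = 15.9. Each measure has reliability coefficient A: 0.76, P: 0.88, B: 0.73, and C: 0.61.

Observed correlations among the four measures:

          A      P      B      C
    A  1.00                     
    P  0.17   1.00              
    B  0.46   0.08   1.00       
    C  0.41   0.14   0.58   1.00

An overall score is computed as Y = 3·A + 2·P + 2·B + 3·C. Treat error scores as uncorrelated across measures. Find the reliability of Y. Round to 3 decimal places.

0.820

Var(Y) = 3²·7² + 2²·9.4² + 2²·11² + 3²·15.9² + 2·[6·7·9.4·0.17 + 6·7·11·0.46 + 9·7·15.9·0.41 + 4·9.4·11·0.08 + 6·9.4·15.9·0.14 + 6·11·15.9·0.58] = 3553.73 + 2915.24 = 6468.97.
Because errors are independent across components, Cov(Tᵢ,Tⱼ) = Cov(Xᵢ,Xⱼ); the off-diagonal part of the true-score variance is the same as above.
True-score variance = [3²·7²·0.76 + 2²·9.4²·0.88 + 2²·11²·0.73 + 3²·15.9²·0.61] + 2915.24 = 2387.43 + 2915.24 = 5302.67.
Reliability = 5302.67 / 6468.97 = 0.820.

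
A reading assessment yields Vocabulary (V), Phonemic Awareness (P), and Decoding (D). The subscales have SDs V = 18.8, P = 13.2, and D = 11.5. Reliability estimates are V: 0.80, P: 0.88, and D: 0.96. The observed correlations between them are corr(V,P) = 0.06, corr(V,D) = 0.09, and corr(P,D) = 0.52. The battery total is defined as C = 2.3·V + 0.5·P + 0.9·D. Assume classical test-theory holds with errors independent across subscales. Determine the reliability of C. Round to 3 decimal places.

Var(C) = 2.3²·18.8² + 0.5²·13.2² + 0.9²·11.5² + 2·[1.15·18.8·13.2·0.06 + 2.07·18.8·11.5·0.09 + 0.45·13.2·11.5·0.52] = 2020.38 + 185.845 = 2206.22.
With uncorrelated errors the cross-covariances are all true-score covariance, so they carry over unchanged; only the diagonal terms shrink to ρᵢσᵢ².
True-score variance = [2.3²·18.8²·0.80 + 0.5²·13.2²·0.88 + 0.9²·11.5²·0.96] + 185.845 = 1636.93 + 185.845 = 1822.77.
Reliability = 1822.77 / 2206.22 = 0.826.

0.826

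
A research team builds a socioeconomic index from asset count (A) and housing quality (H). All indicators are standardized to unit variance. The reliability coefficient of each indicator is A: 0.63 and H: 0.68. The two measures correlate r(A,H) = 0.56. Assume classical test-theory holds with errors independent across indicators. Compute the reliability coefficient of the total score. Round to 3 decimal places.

0.779

Var(A+H) = 2 + 2·[0.56] = 2 + 1.12 = 3.12.
With uncorrelated errors the cross-covariances are all true-score covariance, so they carry over unchanged; only the diagonal terms shrink to ρᵢσᵢ².
True-score variance = [0.63 + 0.68] + 1.12 = 1.31 + 1.12 = 2.43.
Reliability = 2.43 / 3.12 = 0.779.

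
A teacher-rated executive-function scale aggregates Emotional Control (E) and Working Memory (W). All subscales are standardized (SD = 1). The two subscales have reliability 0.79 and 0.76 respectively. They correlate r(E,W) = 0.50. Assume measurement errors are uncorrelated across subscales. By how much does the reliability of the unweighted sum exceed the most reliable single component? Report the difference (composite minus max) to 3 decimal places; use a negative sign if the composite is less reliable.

0.060

Var(sum) = 2 + 1 = 3; true-score variance = 1.55 + 1 = 2.55; composite reliability = 0.8500.
Max component reliability = 0.7900.
Difference = 0.8500 − 0.7900 = 0.060.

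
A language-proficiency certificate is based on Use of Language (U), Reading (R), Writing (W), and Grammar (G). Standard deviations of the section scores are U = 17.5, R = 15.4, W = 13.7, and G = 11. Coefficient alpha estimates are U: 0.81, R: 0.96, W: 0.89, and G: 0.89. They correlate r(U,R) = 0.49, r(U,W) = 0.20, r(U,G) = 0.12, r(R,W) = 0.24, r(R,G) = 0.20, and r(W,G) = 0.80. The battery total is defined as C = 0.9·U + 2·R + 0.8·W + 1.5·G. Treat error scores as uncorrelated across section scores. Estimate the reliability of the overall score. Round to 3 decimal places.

Var(C) = 0.9²·17.5² + 2²·15.4² + 0.8²·13.7² + 1.5²·11² + 2·[1.8·17.5·15.4·0.49 + 0.72·17.5·13.7·0.20 + 1.35·17.5·11·0.12 + 1.6·15.4·13.7·0.24 + 3·15.4·11·0.20 + 1.2·13.7·11·0.80] = 1589.07 + 1261.47 = 2850.55.
Because errors are independent across components, Cov(Tᵢ,Tⱼ) = Cov(Xᵢ,Xⱼ); the off-diagonal part of the true-score variance is the same as above.
True-score variance = [0.9²·17.5²·0.81 + 2²·15.4²·0.96 + 0.8²·13.7²·0.89 + 1.5²·11²·0.89] + 1261.47 = 1460.84 + 1261.47 = 2722.31.
Reliability = 2722.31 / 2850.55 = 0.955.

0.955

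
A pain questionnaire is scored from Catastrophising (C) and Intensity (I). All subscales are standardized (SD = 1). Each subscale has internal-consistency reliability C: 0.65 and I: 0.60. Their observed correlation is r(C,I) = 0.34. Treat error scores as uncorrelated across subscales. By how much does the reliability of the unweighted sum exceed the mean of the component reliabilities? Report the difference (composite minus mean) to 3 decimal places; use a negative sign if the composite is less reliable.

0.095

Var(sum) = 2 + 0.68 = 2.68; true-score variance = 1.25 + 0.68 = 1.93; composite reliability = 0.7201.
Mean component reliability = 0.6250.
Difference = 0.7201 − 0.6250 = 0.095.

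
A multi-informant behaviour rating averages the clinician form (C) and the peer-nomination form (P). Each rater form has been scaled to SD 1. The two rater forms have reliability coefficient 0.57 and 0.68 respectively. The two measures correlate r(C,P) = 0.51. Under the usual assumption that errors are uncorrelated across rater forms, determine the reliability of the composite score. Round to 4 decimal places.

0.7517

Var(C+P) = 2 + 2·[0.51] = 2 + 1.02 = 3.02.
Because errors are independent across components, Cov(Tᵢ,Tⱼ) = Cov(Xᵢ,Xⱼ); the off-diagonal part of the true-score variance is the same as above.
True-score variance = [0.57 + 0.68] + 1.02 = 1.25 + 1.02 = 2.27.
Reliability = 2.27 / 3.02 = 0.7517.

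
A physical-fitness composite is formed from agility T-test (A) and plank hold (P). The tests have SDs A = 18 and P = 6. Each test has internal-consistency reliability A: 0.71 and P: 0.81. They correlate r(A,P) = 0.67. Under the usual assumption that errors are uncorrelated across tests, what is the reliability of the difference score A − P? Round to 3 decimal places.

0.532

Var(A−P) = 18² + 6² − 2·18·6·0.67 = 360 − 144.72 = 215.28.
Because errors are independent across components, Cov(Tᵢ,Tⱼ) = Cov(Xᵢ,Xⱼ); the off-diagonal part of the true-score variance is the same as above.
True-score variance = [18²·0.71 + 6²·0.81] − 144.72 = 259.2 − 144.72 = 114.48.
Reliability = 114.48 / 215.28 = 0.532.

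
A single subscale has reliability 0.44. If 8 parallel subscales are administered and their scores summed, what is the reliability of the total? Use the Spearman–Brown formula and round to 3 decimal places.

ρ_k = kρ / (1 + (k−1)ρ) = 8·0.44 / (1 + 7·0.44) = 3.520 / 4.080 = 0.863.

0.863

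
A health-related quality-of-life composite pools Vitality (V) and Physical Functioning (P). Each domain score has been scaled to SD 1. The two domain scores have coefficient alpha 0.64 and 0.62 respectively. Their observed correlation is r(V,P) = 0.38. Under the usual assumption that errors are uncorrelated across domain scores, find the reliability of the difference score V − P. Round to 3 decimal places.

Var(V−P) = 1 + 1 − 2·0.38 = 2 − 0.76 = 1.24.
With uncorrelated errors the cross-covariances are all true-score covariance, so they carry over unchanged; only the diagonal terms shrink to ρᵢσᵢ².
True-score variance = [0.64 + 0.62] − 0.76 = 1.26 − 0.76 = 0.5.
Reliability = 0.5 / 1.24 = 0.403.

0.403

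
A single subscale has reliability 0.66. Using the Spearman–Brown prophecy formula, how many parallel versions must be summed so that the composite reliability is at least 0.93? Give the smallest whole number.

7

k ≥ ρ*(1−ρ₁)/(ρ₁(1−ρ*)) = 0.93·0.34 / (0.66·0.07) = 6.844.
Smallest integer k = 7.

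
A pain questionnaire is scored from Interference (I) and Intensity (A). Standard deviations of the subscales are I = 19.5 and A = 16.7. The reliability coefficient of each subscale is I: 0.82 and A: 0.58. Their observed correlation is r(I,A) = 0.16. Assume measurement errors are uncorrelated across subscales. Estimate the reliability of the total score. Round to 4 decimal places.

0.7569

Var(I+A) = 19.5² + 16.7² + 2·[19.5·16.7·0.16] = 659.14 + 104.208 = 763.348.
Under uncorrelated errors the observed covariances equal the true-score covariances, so only the own-variance terms attenuate.
True-score variance = [19.5²·0.82 + 16.7²·0.58] + 104.208 = 473.561 + 104.208 = 577.769.
Reliability = 577.769 / 763.348 = 0.7569.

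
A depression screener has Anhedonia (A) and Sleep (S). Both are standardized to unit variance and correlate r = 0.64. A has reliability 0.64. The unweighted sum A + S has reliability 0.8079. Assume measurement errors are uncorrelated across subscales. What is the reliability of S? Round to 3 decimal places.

0.730

Var(A+S) = 2 + 2·0.64 = 3.280.
True-score variance = ρ_A + ρ_S + 2·0.64, so 0.8079 = (0.64 + ρ_S + 1.28) / 3.280.
ρ_S = 0.8079·3.280 − 0.64 − 1.28 = 0.730.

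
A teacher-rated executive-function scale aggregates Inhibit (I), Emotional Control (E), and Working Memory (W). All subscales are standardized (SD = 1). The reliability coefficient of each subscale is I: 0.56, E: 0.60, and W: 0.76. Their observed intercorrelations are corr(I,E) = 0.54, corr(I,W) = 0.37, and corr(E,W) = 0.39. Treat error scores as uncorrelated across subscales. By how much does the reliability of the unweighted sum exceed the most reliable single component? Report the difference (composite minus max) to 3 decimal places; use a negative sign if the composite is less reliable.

0.047

Var(sum) = 3 + 2.6 = 5.6; true-score variance = 1.92 + 2.6 = 4.52; composite reliability = 0.8071.
Max component reliability = 0.7600.
Difference = 0.8071 − 0.7600 = 0.047.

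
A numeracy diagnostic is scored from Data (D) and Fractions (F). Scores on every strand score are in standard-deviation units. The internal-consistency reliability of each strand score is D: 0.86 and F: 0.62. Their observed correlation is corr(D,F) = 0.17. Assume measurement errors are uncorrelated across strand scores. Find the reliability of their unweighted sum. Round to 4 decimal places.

Var(D+F) = 2 + 2·[0.17] = 2 + 0.34 = 2.34.
Because errors are independent across components, Cov(Tᵢ,Tⱼ) = Cov(Xᵢ,Xⱼ); the off-diagonal part of the true-score variance is the same as above.
True-score variance = [0.86 + 0.62] + 0.34 = 1.48 + 0.34 = 1.82.
Reliability = 1.82 / 2.34 = 0.7778.

0.7778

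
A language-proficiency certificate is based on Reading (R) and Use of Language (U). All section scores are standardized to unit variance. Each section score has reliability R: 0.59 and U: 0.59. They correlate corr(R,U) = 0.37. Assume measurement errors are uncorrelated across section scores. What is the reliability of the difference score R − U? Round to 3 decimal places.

0.349

Var(R−U) = 1 + 1 − 2·0.37 = 2 − 0.74 = 1.26.
Under uncorrelated errors the observed covariances equal the true-score covariances, so only the own-variance terms attenuate.
True-score variance = [0.59 + 0.59] − 0.74 = 1.18 − 0.74 = 0.44.
Reliability = 0.44 / 1.26 = 0.349.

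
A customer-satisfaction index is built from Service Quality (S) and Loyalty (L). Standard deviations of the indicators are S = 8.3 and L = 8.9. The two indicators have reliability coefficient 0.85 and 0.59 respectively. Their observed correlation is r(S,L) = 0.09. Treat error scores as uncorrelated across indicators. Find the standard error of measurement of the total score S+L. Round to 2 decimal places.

Var(total) = 148.1 + 13.2966 = 161.397.
True-score variance = 105.29 + 13.2966 = 118.587, so reliability = 0.7348.
Error variance = 161.397 − 118.587 = 42.8096; SEM = √42.8096 = 6.54.

6.54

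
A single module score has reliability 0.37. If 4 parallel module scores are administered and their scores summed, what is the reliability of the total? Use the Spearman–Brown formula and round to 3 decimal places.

0.701

ρ_k = kρ / (1 + (k−1)ρ) = 4·0.37 / (1 + 3·0.37) = 1.480 / 2.110 = 0.701.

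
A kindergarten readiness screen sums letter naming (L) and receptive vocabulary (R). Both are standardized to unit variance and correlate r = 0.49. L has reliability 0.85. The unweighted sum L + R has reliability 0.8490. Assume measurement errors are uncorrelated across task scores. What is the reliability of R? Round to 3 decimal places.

Var(L+R) = 2 + 2·0.49 = 2.980.
True-score variance = ρ_L + ρ_R + 2·0.49, so 0.8490 = (0.85 + ρ_R + 0.98) / 2.980.
ρ_R = 0.8490·2.980 − 0.85 − 0.98 = 0.700.

0.700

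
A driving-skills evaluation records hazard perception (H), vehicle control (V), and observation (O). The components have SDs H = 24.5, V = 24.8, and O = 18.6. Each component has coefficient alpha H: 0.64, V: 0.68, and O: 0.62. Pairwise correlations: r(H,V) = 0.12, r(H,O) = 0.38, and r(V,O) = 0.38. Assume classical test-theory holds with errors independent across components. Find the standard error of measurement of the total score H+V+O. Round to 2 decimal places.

Var(total) = 1561.25 + 842.729 = 2403.98.
True-score variance = 1016.88 + 842.729 = 1859.61, so reliability = 0.7736.
Error variance = 2403.98 − 1859.61 = 544.368; SEM = √544.368 = 23.33.

23.33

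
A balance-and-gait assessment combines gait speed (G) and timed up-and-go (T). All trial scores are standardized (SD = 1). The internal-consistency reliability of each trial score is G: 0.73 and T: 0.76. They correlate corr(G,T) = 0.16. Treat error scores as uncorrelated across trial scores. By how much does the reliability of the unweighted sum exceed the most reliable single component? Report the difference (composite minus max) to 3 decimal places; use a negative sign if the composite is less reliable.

Var(sum) = 2 + 0.32 = 2.32; true-score variance = 1.49 + 0.32 = 1.81; composite reliability = 0.7802.
Max component reliability = 0.7600.
Difference = 0.7802 − 0.7600 = 0.020.

0.020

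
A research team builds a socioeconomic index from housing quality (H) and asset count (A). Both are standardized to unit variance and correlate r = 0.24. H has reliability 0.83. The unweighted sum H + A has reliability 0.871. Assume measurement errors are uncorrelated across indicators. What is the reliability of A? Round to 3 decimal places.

0.850

Var(H+A) = 2 + 2·0.24 = 2.480.
True-score variance = ρ_H + ρ_A + 2·0.24, so 0.871 = (0.83 + ρ_A + 0.48) / 2.480.
ρ_A = 0.871·2.480 − 0.83 − 0.48 = 0.850.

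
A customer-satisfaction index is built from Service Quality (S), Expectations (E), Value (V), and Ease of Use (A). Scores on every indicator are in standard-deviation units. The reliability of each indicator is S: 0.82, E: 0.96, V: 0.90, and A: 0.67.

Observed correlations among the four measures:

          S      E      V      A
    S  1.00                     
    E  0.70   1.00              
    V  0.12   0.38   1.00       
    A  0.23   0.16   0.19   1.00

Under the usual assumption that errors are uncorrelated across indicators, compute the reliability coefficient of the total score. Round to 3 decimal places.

0.914

Var(S+E+V+A) = 4 + 2·[0.70 + 0.12 + 0.23 + 0.38 + 0.16 + 0.19] = 4 + 3.56 = 7.56.
Under uncorrelated errors the observed covariances equal the true-score covariances, so only the own-variance terms attenuate.
True-score variance = [0.82 + 0.96 + 0.90 + 0.67] + 3.56 = 3.35 + 3.56 = 6.91.
Reliability = 6.91 / 7.56 = 0.914.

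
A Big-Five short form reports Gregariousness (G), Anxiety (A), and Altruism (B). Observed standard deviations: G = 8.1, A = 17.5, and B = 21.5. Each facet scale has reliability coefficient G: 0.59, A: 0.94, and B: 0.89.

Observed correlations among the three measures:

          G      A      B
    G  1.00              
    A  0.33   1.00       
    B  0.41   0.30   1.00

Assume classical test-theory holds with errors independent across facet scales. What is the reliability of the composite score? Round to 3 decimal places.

Var(G+A+B) = 8.1² + 17.5² + 21.5² + 2·[8.1·17.5·0.33 + 8.1·21.5·0.41 + 17.5·21.5·0.30] = 834.11 + 462.108 = 1296.22.
With uncorrelated errors the cross-covariances are all true-score covariance, so they carry over unchanged; only the diagonal terms shrink to ρᵢσᵢ².
True-score variance = [8.1²·0.59 + 17.5²·0.94 + 21.5²·0.89] + 462.108 = 737.987 + 462.108 = 1200.1.
Reliability = 1200.1 / 1296.22 = 0.926.

0.926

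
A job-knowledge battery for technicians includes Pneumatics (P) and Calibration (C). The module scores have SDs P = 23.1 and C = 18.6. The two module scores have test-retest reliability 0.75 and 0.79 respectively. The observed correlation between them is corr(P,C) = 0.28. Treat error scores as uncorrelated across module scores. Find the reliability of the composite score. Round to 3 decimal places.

0.816

Var(P+C) = 23.1² + 18.6² + 2·[23.1·18.6·0.28] = 879.57 + 240.61 = 1120.18.
With uncorrelated errors the cross-covariances are all true-score covariance, so they carry over unchanged; only the diagonal terms shrink to ρᵢσᵢ².
True-score variance = [23.1²·0.75 + 18.6²·0.79] + 240.61 = 673.516 + 240.61 = 914.126.
Reliability = 914.126 / 1120.18 = 0.816.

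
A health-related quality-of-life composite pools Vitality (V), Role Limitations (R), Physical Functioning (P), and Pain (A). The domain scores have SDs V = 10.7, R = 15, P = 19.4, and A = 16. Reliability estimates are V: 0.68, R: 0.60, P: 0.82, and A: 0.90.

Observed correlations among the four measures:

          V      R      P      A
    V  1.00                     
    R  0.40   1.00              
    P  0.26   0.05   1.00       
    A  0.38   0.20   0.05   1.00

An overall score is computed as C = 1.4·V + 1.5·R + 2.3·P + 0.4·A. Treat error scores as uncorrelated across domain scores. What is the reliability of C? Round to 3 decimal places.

Var(C) = 1.4²·10.7² + 1.5²·15² + 2.3²·19.4² + 0.4²·16² + 2·[2.1·10.7·15·0.40 + 3.22·10.7·19.4·0.26 + 0.56·10.7·16·0.38 + 3.45·15·19.4·0.05 + 0.6·15·16·0.20 + 0.92·19.4·16·0.05] = 2762.55 + 876.626 = 3639.18.
With uncorrelated errors the cross-covariances are all true-score covariance, so they carry over unchanged; only the diagonal terms shrink to ρᵢσᵢ².
True-score variance = [1.4²·10.7²·0.68 + 1.5²·15²·0.60 + 2.3²·19.4²·0.82 + 0.4²·16²·0.90] + 876.626 = 2125.78 + 876.626 = 3002.41.
Reliability = 3002.41 / 3639.18 = 0.825.

0.825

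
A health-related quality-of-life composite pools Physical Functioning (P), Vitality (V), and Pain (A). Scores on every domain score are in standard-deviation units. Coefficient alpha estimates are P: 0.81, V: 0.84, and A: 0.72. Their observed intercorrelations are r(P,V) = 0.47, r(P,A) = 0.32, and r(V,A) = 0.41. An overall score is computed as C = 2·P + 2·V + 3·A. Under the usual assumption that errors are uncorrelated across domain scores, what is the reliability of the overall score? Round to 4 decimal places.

0.8672

Var(C) = 2² + 2² + 3² + 2·[4·0.47 + 6·0.32 + 6·0.41] = 17 + 12.52 = 29.52.
Because errors are independent across components, Cov(Tᵢ,Tⱼ) = Cov(Xᵢ,Xⱼ); the off-diagonal part of the true-score variance is the same as above.
True-score variance = [2²·0.81 + 2²·0.84 + 3²·0.72] + 12.52 = 13.08 + 12.52 = 25.6.
Reliability = 25.6 / 29.52 = 0.8672.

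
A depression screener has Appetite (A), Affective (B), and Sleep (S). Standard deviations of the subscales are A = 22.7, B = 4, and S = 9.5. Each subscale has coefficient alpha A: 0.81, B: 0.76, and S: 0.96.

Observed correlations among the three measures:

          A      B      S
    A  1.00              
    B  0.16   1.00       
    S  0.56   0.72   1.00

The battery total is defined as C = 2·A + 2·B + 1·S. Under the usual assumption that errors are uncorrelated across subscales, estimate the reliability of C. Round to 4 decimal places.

0.8596

Var(C) = 2²·22.7² + 2²·4² + 9.5² + 2·[4·22.7·4·0.16 + 2·22.7·9.5·0.56 + 2·4·9.5·0.72] = 2215.41 + 708.72 = 2924.13.
Under uncorrelated errors the observed covariances equal the true-score covariances, so only the own-variance terms attenuate.
True-score variance = [2²·22.7²·0.81 + 2²·4²·0.76 + 9.5²·0.96] + 708.72 = 1804.82 + 708.72 = 2513.54.
Reliability = 2513.54 / 2924.13 = 0.8596.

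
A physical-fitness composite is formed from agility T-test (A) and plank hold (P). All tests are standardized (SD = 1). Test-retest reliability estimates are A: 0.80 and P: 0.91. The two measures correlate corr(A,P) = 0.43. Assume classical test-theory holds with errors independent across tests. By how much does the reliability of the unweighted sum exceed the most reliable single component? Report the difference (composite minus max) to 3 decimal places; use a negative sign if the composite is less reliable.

Var(sum) = 2 + 0.86 = 2.86; true-score variance = 1.71 + 0.86 = 2.57; composite reliability = 0.8986.
Max component reliability = 0.9100.
Difference = 0.8986 − 0.9100 = -0.011.

-0.011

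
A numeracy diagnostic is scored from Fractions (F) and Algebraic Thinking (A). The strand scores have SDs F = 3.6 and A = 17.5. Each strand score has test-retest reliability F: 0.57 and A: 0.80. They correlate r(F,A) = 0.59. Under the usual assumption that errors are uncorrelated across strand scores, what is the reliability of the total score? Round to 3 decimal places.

Var(F+A) = 3.6² + 17.5² + 2·[3.6·17.5·0.59] = 319.21 + 74.34 = 393.55.
Under uncorrelated errors the observed covariances equal the true-score covariances, so only the own-variance terms attenuate.
True-score variance = [3.6²·0.57 + 17.5²·0.80] + 74.34 = 252.387 + 74.34 = 326.727.
Reliability = 326.727 / 393.55 = 0.830.

0.830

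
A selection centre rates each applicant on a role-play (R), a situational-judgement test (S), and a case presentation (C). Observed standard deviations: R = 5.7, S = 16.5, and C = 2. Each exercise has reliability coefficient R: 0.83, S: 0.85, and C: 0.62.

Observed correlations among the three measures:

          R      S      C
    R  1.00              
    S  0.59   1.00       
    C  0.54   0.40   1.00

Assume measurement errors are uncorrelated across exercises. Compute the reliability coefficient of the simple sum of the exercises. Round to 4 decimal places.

Var(R+S+C) = 5.7² + 16.5² + 2² + 2·[5.7·16.5·0.59 + 5.7·2·0.54 + 16.5·2·0.40] = 308.74 + 149.691 = 458.431.
Under uncorrelated errors the observed covariances equal the true-score covariances, so only the own-variance terms attenuate.
True-score variance = [5.7²·0.83 + 16.5²·0.85 + 2²·0.62] + 149.691 = 260.859 + 149.691 = 410.55.
Reliability = 410.55 / 458.431 = 0.8956.

0.8956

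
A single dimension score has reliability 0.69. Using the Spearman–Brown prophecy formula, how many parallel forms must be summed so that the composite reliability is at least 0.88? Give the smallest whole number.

k ≥ ρ*(1−ρ₁)/(ρ₁(1−ρ*)) = 0.88·0.31 / (0.69·0.12) = 3.295.
Smallest integer k = 4.

4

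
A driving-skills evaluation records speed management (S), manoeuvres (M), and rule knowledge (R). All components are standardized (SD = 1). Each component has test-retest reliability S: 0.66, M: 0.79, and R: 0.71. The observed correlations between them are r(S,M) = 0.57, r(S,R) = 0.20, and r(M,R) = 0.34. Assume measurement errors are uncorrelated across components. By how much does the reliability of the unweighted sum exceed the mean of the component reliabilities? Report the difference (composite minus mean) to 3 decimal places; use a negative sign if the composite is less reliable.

0.119

Var(sum) = 3 + 2.22 = 5.22; true-score variance = 2.16 + 2.22 = 4.38; composite reliability = 0.8391.
Mean component reliability = 0.7200.
Difference = 0.8391 − 0.7200 = 0.119.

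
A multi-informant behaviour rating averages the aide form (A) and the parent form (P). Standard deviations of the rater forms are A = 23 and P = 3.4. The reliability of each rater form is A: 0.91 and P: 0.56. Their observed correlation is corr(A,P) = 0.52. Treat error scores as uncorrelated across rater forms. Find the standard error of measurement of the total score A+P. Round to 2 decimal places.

7.26

Var(total) = 540.56 + 81.328 = 621.888.
True-score variance = 487.864 + 81.328 = 569.192, so reliability = 0.9153.
Error variance = 621.888 − 569.192 = 52.6964; SEM = √52.6964 = 7.26.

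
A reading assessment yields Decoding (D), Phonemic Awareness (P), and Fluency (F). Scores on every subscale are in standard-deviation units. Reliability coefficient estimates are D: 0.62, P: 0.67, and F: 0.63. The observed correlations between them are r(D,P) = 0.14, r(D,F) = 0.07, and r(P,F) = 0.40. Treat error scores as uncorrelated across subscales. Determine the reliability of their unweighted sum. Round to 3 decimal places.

0.744

Var(D+P+F) = 3 + 2·[0.14 + 0.07 + 0.40] = 3 + 1.22 = 4.22.
Under uncorrelated errors the observed covariances equal the true-score covariances, so only the own-variance terms attenuate.
True-score variance = [0.62 + 0.67 + 0.63] + 1.22 = 1.92 + 1.22 = 3.14.
Reliability = 3.14 / 4.22 = 0.744.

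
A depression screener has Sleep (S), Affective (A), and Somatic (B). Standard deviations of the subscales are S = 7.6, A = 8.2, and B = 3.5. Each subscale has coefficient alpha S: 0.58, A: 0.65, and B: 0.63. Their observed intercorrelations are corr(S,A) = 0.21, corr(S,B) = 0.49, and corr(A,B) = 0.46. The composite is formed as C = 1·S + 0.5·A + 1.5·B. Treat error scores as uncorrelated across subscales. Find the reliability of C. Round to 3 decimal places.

Var(C) = 7.6² + 0.5²·8.2² + 1.5²·3.5² + 2·[0.5·7.6·8.2·0.21 + 1.5·7.6·3.5·0.49 + 0.75·8.2·3.5·0.46] = 102.132 + 71.9922 = 174.125.
Under uncorrelated errors the observed covariances equal the true-score covariances, so only the own-variance terms attenuate.
True-score variance = [7.6²·0.58 + 0.5²·8.2²·0.65 + 1.5²·3.5²·0.63] + 71.9922 = 61.7917 + 71.9922 = 133.784.
Reliability = 133.784 / 174.125 = 0.768.

0.768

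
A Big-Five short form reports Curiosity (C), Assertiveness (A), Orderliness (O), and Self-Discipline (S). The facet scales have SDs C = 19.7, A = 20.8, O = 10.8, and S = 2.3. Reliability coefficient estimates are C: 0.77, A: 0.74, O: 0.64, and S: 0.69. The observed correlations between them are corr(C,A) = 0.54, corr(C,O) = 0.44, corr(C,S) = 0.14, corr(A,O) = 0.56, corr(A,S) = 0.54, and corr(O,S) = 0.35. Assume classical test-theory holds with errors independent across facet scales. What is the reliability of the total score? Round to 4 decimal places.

0.8712

Var(C+A+O+S) = 19.7² + 20.8² + 10.8² + 2.3² + 2·[19.7·20.8·0.54 + 19.7·10.8·0.44 + 19.7·2.3·0.14 + 20.8·10.8·0.56 + 20.8·2.3·0.54 + 10.8·2.3·0.35] = 942.66 + 963.108 = 1905.77.
With uncorrelated errors the cross-covariances are all true-score covariance, so they carry over unchanged; only the diagonal terms shrink to ρᵢσᵢ².
True-score variance = [19.7²·0.77 + 20.8²·0.74 + 10.8²·0.64 + 2.3²·0.69] + 963.108 = 697.283 + 963.108 = 1660.39.
Reliability = 1660.39 / 1905.77 = 0.8712.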